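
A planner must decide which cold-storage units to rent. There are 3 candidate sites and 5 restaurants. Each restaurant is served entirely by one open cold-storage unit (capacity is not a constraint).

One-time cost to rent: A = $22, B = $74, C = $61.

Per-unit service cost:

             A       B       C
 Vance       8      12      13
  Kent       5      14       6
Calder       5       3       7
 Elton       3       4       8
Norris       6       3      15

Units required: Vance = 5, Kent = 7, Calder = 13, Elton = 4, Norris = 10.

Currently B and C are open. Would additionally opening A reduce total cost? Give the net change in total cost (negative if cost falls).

Current service cost with {B, C}: 187.
Adding A: each restaurant re-picks its cheapest; new service cost 156, saving 31.
Extra fixed cost: 22. Net change = 22 − 31 = -9.
(Totals: 322 → 313.)

Yes — net change −9 (cost falls by 9).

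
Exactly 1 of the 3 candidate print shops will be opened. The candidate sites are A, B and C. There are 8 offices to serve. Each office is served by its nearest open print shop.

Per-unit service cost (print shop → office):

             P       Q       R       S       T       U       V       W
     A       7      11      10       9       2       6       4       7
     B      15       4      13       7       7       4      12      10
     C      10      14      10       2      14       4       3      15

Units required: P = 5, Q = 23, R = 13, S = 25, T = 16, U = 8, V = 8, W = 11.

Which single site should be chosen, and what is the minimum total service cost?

Choose A only; total service cost 832.

With exactly 1 open, each office uses its cheapest among the chosen.
{A}: P→A 7·5=35, Q→A 11·23=253, R→A 10·13=130, S→A 9·25=225, T→A 2·16=32, U→A 6·8=48, V→A 4·8=32, W→A 7·11=77. Service cost 832.
{B}: service cost 861
{C}: service cost 997
Among all 3 size-1 choices, {A} is lowest.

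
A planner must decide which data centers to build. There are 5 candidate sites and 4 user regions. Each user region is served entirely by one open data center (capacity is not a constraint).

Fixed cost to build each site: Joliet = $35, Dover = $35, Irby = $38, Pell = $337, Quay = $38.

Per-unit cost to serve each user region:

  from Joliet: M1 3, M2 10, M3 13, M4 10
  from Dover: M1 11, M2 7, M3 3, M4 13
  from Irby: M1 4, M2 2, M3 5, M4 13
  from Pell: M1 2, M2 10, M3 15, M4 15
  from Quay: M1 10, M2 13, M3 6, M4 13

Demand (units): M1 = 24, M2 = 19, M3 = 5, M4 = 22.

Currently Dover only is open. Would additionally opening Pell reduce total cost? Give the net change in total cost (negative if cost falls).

No — net change +121 (cost rises by 121).

Current service cost with {Dover}: 698.
Adding Pell: each user region re-picks its cheapest; new service cost 482, saving 216.
Extra fixed cost: 337. Net change = 337 − 216 = 121.
(Totals: 733 → 854.)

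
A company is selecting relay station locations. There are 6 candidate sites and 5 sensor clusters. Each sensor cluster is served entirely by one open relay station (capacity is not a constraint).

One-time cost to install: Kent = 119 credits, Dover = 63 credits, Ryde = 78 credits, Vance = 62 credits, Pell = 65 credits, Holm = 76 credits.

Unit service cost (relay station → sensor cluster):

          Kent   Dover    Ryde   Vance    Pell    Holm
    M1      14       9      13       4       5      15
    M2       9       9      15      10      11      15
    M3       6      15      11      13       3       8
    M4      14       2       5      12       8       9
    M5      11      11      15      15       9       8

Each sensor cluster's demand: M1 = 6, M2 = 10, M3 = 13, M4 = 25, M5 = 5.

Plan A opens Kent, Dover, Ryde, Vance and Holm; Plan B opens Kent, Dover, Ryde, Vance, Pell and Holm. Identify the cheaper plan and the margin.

Plan A is cheaper by 26.

Plan A: {Kent, Dover, Ryde, Vance, Holm}: M1→Vance 4·6=24, M2→Kent 9·10=90, M3→Kent 6·13=78, M4→Dover 2·25=50, M5→Holm 8·5=40. Service 282; fixed 398; total 680.
Plan B: {Kent, Dover, Ryde, Vance, Pell, Holm}: M1→Vance 4·6=24, M2→Kent 9·10=90, M3→Pell 3·13=39, M4→Dover 2·25=50, M5→Holm 8·5=40. Service 243; fixed 463; total 706.
Difference: |680 − 706| = 26.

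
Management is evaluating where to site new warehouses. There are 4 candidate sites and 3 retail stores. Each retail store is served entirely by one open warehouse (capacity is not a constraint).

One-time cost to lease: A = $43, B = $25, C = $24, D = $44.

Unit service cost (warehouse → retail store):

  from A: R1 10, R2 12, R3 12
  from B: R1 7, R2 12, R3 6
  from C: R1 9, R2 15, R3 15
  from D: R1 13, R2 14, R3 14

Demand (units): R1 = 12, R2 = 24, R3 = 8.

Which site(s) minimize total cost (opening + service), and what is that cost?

Open B only; minimum total cost 445.

For any fixed open set, each retail store goes to its cheapest open site; total = fixed + service.
{B}: R1→B 7·12=84, R2→B 12·24=288, R3→B 6·8=48. Service 420; fixed 25; total 445.
{B, C}: service 420 + fixed 49 = 469
{A, B}: R1→B 7·12=84, R2→A 12·24=288, R3→B 6·8=48. Service 420; fixed 68; total 488.
{A, B, C, D}: service 420 + fixed 136 = 556
(All 15 nonempty subsets were checked; B only is lowest.)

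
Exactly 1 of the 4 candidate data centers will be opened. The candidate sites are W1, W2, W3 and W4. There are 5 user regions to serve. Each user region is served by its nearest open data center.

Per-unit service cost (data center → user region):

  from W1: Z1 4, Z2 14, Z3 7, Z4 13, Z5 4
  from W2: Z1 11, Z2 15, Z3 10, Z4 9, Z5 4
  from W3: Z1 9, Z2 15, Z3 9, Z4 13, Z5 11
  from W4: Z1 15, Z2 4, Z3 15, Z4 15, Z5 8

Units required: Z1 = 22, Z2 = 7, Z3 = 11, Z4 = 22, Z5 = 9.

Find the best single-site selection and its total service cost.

Choose W1 only; total service cost 585.

With exactly 1 open, each user region uses its cheapest among the chosen.
{W1}: Z1→W1 4·22=88, Z2→W1 14·7=98, Z3→W1 7·11=77, Z4→W1 13·22=286, Z5→W1 4·9=36. Service cost 585.
{W2}: service cost 691
{W3}: service cost 787
Among all 4 size-1 choices, {W1} is lowest.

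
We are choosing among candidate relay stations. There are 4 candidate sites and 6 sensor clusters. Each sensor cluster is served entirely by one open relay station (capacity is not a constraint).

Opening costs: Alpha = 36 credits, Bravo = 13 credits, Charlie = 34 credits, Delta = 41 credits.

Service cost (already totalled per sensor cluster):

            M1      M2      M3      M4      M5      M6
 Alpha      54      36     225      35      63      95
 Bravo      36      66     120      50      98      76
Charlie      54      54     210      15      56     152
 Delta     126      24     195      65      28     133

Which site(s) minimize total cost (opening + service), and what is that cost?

For any fixed open set, each sensor cluster goes to its cheapest open site; total = fixed + service.
{Bravo, Charlie, Delta}: M1→Bravo 36, M2→Delta 24, M3→Bravo 120, M4→Charlie 15, M5→Delta 28, M6→Bravo 76. Service 299; fixed 88; total 387.
{Bravo, Delta}: service 334 + fixed 54 = 388
{Bravo, Charlie}: service 357 + fixed 47 = 404
{Alpha, Bravo, Charlie, Delta}: service 299 + fixed 124 = 423
No other subset beats 387.

Open Bravo, Charlie and Delta; minimum total cost 387.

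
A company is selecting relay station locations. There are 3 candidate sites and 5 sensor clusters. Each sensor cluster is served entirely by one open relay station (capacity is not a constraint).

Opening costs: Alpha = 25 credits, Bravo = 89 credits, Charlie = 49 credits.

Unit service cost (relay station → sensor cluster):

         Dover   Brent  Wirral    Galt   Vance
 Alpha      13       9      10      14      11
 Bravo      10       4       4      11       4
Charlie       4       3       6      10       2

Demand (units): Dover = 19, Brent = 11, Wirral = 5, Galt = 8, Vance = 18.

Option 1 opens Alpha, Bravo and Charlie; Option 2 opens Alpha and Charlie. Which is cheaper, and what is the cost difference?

Option 2 is cheaper by 79.

Option 1: {Alpha, Bravo, Charlie}: Dover→Charlie 4·19=76, Brent→Charlie 3·11=33, Wirral→Bravo 4·5=20, Galt→Charlie 10·8=80, Vance→Charlie 2·18=36. Service 245; fixed 163; total 408.
Option 2: {Alpha, Charlie}: Dover→Charlie 4·19=76, Brent→Charlie 3·11=33, Wirral→Charlie 6·5=30, Galt→Charlie 10·8=80, Vance→Charlie 2·18=36. Service 255; fixed 74; total 329.
Difference: |408 − 329| = 79.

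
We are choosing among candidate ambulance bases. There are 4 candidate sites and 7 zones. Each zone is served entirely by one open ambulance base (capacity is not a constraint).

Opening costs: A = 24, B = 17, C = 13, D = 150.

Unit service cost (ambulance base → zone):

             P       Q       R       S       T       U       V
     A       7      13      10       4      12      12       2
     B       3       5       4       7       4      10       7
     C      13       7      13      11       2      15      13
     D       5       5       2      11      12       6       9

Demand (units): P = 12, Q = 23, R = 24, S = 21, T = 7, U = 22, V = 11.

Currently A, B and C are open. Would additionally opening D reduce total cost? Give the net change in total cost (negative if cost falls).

No — net change +14 (cost rises by 14).

Current service cost with {A, B, C}: 587.
Adding D: each zone re-picks its cheapest; new service cost 451, saving 136.
Extra fixed cost: 150. Net change = 150 − 136 = 14.
(Totals: 641 → 655.)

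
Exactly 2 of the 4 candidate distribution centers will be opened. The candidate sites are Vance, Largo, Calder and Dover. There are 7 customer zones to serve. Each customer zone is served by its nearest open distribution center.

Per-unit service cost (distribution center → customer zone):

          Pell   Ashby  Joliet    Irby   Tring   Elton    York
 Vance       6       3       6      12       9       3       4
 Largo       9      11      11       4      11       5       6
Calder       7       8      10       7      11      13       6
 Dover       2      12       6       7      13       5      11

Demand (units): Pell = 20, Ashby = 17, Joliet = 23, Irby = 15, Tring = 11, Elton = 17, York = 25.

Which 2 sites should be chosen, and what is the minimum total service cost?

With exactly 2 open, each customer zone uses its cheapest among the chosen.
{Vance, Dover}: Pell→Dover 2·20=40, Ashby→Vance 3·17=51, Joliet→Vance 6·23=138, Irby→Dover 7·15=105, Tring→Vance 9·11=99, Elton→Vance 3·17=51, York→Vance 4·25=100. Service cost 584.
{Vance, Largo}: service cost 619
{Vance, Calder}: service cost 664
Among all 6 size-2 choices, {Vance, Dover} is lowest.

Choose Vance and Dover; total service cost 584.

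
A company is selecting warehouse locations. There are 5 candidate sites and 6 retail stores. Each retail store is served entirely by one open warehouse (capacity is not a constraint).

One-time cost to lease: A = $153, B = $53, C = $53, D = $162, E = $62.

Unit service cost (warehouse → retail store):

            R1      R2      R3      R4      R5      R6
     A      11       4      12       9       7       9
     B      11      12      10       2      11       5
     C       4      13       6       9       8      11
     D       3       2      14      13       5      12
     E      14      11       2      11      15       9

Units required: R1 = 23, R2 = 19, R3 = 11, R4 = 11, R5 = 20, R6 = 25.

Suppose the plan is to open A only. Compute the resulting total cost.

Each retail store is assigned to its cheapest site among the open ones.
{A}: R1→A 11·23=253, R2→A 4·19=76, R3→A 12·11=132, R4→A 9·11=99, R5→A 7·20=140, R6→A 9·25=225. Service 925; fixed 153; total 1078.

Total cost: 1078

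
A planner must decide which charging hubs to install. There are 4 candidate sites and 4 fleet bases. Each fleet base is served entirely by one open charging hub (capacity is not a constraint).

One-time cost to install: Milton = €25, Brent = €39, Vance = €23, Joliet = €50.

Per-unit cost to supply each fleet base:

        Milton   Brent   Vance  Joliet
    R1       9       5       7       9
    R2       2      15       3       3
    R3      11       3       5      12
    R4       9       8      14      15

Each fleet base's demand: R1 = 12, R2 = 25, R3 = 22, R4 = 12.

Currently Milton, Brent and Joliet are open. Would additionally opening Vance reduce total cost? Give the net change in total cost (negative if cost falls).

No — net change +23 (cost rises by 23).

Current service cost with {Milton, Brent, Joliet}: 272.
Adding Vance: each fleet base re-picks its cheapest; new service cost 272, saving 0.
Extra fixed cost: 23. Net change = 23 − 0 = 23.
(Totals: 386 → 409.)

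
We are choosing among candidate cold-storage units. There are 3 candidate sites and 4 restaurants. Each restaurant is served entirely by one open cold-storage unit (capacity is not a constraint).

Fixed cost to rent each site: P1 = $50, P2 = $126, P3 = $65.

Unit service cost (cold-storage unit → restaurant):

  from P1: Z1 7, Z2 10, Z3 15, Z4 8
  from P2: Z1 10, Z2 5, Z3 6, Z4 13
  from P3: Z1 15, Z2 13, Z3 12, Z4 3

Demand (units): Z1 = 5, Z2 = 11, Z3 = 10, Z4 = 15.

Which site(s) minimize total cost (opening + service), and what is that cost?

Open P2 and P3; minimum total cost 401.

For any fixed open set, each restaurant goes to its cheapest open site; total = fixed + service.
{P2, P3}: Z1→P2 10·5=50, Z2→P2 5·11=55, Z3→P2 6·10=60, Z4→P3 3·15=45. Service 210; fixed 191; total 401.
{P1, P3}: service 310 + fixed 115 = 425
{P1, P2, P3}: Z1→P1 7·5=35, Z2→P2 5·11=55, Z3→P2 6·10=60, Z4→P3 3·15=45. Service 195; fixed 241; total 436.
{P1}: service 415 + fixed 50 = 465
(All 7 nonempty subsets were checked; P2 and P3 is lowest.)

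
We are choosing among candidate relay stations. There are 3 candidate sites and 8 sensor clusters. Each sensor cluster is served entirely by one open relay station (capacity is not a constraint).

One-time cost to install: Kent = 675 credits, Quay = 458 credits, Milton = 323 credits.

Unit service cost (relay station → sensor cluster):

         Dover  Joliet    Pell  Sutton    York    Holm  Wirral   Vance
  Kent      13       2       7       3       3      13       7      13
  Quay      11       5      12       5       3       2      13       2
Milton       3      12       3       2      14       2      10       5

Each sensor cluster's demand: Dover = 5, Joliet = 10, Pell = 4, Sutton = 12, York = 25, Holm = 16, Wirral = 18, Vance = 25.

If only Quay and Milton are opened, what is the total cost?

Each sensor cluster is assigned to its cheapest site among the open ones.
{Quay, Milton}: Dover→Milton 3·5=15, Joliet→Quay 5·10=50, Pell→Milton 3·4=12, Sutton→Milton 2·12=24, York→Quay 3·25=75, Holm→Quay 2·16=32, Wirral→Milton 10·18=180, Vance→Quay 2·25=50. Service 438; fixed 781; total 1219.

Total cost: 1219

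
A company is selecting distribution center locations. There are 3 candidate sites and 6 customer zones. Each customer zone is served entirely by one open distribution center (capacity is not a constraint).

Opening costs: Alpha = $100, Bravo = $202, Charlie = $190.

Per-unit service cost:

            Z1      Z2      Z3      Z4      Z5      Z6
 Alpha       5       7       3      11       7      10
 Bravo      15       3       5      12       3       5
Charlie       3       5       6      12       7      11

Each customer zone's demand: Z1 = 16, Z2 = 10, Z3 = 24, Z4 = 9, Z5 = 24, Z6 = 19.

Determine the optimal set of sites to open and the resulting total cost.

Open Alpha and Bravo; minimum total cost 750.

For any fixed open set, each customer zone goes to its cheapest open site; total = fixed + service.
{Alpha, Bravo}: Z1→Alpha 5·16=80, Z2→Bravo 3·10=30, Z3→Alpha 3·24=72, Z4→Alpha 11·9=99, Z5→Bravo 3·24=72, Z6→Bravo 5·19=95. Service 448; fixed 302; total 750.
{Alpha}: Z1→Alpha 5·16=80, Z2→Alpha 7·10=70, Z3→Alpha 3·24=72, Z4→Alpha 11·9=99, Z5→Alpha 7·24=168, Z6→Alpha 10·19=190. Service 679; fixed 100; total 779.
{Bravo, Charlie}: service 473 + fixed 392 = 865
{Alpha, Bravo, Charlie}: service 416 + fixed 492 = 908
(All 7 nonempty subsets were checked; Alpha and Bravo is lowest.)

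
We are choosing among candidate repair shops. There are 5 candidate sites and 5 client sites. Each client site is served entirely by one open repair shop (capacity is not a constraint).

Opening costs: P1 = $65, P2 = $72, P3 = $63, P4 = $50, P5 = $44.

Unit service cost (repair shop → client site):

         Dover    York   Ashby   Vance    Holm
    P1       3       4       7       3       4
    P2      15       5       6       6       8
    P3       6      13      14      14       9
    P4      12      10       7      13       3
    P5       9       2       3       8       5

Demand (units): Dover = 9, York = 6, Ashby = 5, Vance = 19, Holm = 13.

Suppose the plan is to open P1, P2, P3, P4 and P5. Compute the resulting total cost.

Each client site is assigned to its cheapest site among the open ones.
{P1, P2, P3, P4, P5}: Dover→P1 3·9=27, York→P5 2·6=12, Ashby→P5 3·5=15, Vance→P1 3·19=57, Holm→P4 3·13=39. Service 150; fixed 294; total 444.

Total cost: 444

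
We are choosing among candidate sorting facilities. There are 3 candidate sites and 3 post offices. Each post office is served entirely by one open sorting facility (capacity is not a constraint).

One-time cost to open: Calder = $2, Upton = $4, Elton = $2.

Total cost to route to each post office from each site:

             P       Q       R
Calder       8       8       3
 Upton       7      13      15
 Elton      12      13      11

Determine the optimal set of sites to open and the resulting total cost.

For any fixed open set, each post office goes to its cheapest open site; total = fixed + service.
{Calder}: P→Calder 8, Q→Calder 8, R→Calder 3. Service 19; fixed 2; total 21.
{Calder, Elton}: P→Calder 8, Q→Calder 8, R→Calder 3. Service 19; fixed 4; total 23.
{Calder, Upton}: P→Upton 7, Q→Calder 8, R→Calder 3. Service 18; fixed 6; total 24.
{Calder, Upton, Elton}: service 18 + fixed 8 = 26
No other subset beats 21.

Open Calder only; minimum total cost 21.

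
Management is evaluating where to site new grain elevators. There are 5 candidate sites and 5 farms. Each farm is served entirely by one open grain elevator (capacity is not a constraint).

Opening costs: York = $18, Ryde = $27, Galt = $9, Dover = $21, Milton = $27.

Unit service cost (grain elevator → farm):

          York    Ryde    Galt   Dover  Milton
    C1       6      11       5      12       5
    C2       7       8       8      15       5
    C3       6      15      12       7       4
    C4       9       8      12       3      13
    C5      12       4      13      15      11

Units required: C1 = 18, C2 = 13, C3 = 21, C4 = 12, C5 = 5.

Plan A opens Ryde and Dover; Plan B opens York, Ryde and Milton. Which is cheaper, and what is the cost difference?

Plan A: {Ryde, Dover}: C1→Ryde 11·18=198, C2→Ryde 8·13=104, C3→Dover 7·21=147, C4→Dover 3·12=36, C5→Ryde 4·5=20. Service 505; fixed 48; total 553.
Plan B: {York, Ryde, Milton}: C1→Milton 5·18=90, C2→Milton 5·13=65, C3→Milton 4·21=84, C4→Ryde 8·12=96, C5→Ryde 4·5=20. Service 355; fixed 72; total 427.
Difference: |553 − 427| = 126.

Plan B is cheaper by 126.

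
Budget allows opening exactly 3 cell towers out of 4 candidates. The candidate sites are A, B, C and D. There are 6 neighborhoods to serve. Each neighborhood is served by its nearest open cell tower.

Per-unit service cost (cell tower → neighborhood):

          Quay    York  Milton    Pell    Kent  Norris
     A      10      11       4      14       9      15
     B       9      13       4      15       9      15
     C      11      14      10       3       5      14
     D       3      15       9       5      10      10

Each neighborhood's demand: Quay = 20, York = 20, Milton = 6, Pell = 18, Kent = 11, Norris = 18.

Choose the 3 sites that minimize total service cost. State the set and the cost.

With exactly 3 open, each neighborhood uses its cheapest among the chosen.
{A, C, D}: Quay→D 3·20=60, York→A 11·20=220, Milton→A 4·6=24, Pell→C 3·18=54, Kent→C 5·11=55, Norris→D 10·18=180. Service cost 593.
{B, C, D}: service cost 633
{A, B, D}: service cost 673
Among all 4 size-3 choices, {A, C, D} is lowest.

Choose A, C and D; total service cost 593.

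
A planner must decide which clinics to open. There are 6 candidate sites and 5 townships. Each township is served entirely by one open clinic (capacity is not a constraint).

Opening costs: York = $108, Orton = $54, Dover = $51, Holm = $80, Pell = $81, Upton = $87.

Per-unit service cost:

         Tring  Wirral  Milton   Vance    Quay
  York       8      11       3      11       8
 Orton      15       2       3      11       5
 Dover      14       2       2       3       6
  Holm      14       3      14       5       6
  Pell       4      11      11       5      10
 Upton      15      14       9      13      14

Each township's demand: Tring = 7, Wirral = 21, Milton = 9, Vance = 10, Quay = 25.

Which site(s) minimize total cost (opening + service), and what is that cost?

For any fixed open set, each township goes to its cheapest open site; total = fixed + service.
{Dover}: Tring→Dover 14·7=98, Wirral→Dover 2·21=42, Milton→Dover 2·9=18, Vance→Dover 3·10=30, Quay→Dover 6·25=150. Service 338; fixed 51; total 389.
{Dover, Pell}: service 268 + fixed 132 = 400
{Orton, Pell}: service 272 + fixed 135 = 407
{York, Orton, Dover, Holm, Pell, Upton}: Tring→Pell 4·7=28, Wirral→Orton 2·21=42, Milton→Dover 2·9=18, Vance→Dover 3·10=30, Quay→Orton 5·25=125. Service 243; fixed 461; total 704.
No other subset beats 389.

Open Dover only; minimum total cost 389.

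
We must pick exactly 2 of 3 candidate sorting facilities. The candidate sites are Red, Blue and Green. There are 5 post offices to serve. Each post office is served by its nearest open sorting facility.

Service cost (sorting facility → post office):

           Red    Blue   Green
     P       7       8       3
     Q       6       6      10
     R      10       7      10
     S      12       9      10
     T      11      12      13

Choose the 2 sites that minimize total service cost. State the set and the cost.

Choose Blue and Green; total service cost 37.

With exactly 2 open, each post office uses its cheapest among the chosen.
{Blue, Green}: P→Green 3, Q→Blue 6, R→Blue 7, S→Blue 9, T→Blue 12. Service cost 37.
{Red, Blue}: service cost 40
{Red, Green}: service cost 40
Among all 3 size-2 choices, {Blue, Green} is lowest.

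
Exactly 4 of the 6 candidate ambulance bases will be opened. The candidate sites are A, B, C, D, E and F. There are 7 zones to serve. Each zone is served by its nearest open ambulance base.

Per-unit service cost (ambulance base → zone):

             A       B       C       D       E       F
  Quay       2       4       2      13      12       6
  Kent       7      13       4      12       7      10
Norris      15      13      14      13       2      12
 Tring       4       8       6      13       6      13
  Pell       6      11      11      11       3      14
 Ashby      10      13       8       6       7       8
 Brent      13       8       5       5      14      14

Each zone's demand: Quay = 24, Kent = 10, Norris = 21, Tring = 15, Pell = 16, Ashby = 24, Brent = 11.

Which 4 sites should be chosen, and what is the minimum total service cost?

Choose A, C, D and E; total service cost 437.

With exactly 4 open, each zone uses its cheapest among the chosen.
{A, C, D, E}: Quay→A 2·24=48, Kent→C 4·10=40, Norris→E 2·21=42, Tring→A 4·15=60, Pell→E 3·16=48, Ashby→D 6·24=144, Brent→C 5·11=55. Service cost 437.
{A, B, C, E}: service cost 461
{A, C, E, F}: service cost 461
Among all 15 size-4 choices, {A, C, D, E} is lowest.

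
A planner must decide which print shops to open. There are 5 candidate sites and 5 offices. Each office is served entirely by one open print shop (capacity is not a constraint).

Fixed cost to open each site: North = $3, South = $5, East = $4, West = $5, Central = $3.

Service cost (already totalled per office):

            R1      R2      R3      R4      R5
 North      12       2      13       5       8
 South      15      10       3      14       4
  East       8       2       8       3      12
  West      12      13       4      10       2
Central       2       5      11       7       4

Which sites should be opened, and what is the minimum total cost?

For any fixed open set, each office goes to its cheapest open site; total = fixed + service.
{East, West, Central}: R1→Central 2, R2→East 2, R3→West 4, R4→East 3, R5→West 2. Service 13; fixed 12; total 25.
{North, West, Central}: R1→Central 2, R2→North 2, R3→West 4, R4→North 5, R5→West 2. Service 15; fixed 11; total 26.
{South, East, Central}: service 14 + fixed 12 = 26
{North, South, East, West, Central}: R1→Central 2, R2→North 2, R3→South 3, R4→East 3, R5→West 2. Service 12; fixed 20; total 32.
No other subset beats 25.

Open East, West and Central; minimum total cost 25.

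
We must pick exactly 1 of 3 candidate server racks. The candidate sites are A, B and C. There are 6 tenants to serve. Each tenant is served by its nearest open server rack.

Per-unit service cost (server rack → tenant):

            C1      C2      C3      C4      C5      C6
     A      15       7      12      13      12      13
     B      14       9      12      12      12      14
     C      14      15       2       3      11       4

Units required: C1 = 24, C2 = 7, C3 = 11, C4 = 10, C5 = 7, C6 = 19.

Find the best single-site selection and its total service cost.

Choose C only; total service cost 646.

With exactly 1 open, each tenant uses its cheapest among the chosen.
{C}: C1→C 14·24=336, C2→C 15·7=105, C3→C 2·11=22, C4→C 3·10=30, C5→C 11·7=77, C6→C 4·19=76. Service cost 646.
{B}: service cost 1001
{A}: service cost 1002
Among all 3 size-1 choices, {C} is lowest.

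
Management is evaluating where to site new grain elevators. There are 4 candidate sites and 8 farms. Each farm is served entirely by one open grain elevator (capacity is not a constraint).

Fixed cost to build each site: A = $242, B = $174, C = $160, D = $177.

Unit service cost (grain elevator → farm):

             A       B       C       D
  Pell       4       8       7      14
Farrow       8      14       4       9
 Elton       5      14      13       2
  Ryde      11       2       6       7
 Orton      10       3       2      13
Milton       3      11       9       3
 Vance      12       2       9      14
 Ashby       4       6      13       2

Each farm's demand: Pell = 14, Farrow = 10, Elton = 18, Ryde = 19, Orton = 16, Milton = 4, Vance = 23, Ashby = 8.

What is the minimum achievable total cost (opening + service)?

For any fixed open set, each farm goes to its cheapest open site; total = fixed + service.
{B, D}: Pell→B 8·14=112, Farrow→D 9·10=90, Elton→D 2·18=36, Ryde→B 2·19=38, Orton→B 3·16=48, Milton→D 3·4=12, Vance→B 2·23=46, Ashby→D 2·8=16. Service 398; fixed 351; total 749.
{A, B}: Pell→A 4·14=56, Farrow→A 8·10=80, Elton→A 5·18=90, Ryde→B 2·19=38, Orton→B 3·16=48, Milton→A 3·4=12, Vance→B 2·23=46, Ashby→A 4·8=32. Service 402; fixed 416; total 818.
{B, C, D}: service 318 + fixed 511 = 829
{A, B, C, D}: Pell→A 4·14=56, Farrow→C 4·10=40, Elton→D 2·18=36, Ryde→B 2·19=38, Orton→C 2·16=32, Milton→A 3·4=12, Vance→B 2·23=46, Ashby→D 2·8=16. Service 276; fixed 753; total 1029.
No other subset beats 749.

Minimum total cost: 749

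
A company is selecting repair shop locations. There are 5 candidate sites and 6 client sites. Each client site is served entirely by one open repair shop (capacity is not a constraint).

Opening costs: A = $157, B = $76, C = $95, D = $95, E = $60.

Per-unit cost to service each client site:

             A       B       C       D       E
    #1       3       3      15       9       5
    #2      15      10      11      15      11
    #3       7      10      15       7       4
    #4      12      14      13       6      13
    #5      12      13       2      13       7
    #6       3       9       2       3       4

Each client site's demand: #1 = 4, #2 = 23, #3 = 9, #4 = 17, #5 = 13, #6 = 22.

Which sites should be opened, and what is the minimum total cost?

Open C and D; minimum total cost 714.

For any fixed open set, each client site goes to its cheapest open site; total = fixed + service.
{C, D}: #1→D 9·4=36, #2→C 11·23=253, #3→D 7·9=63, #4→D 6·17=102, #5→C 2·13=26, #6→C 2·22=44. Service 524; fixed 190; total 714.
{D, E}: service 568 + fixed 155 = 723
{C, D, E}: #1→E 5·4=20, #2→C 11·23=253, #3→E 4·9=36, #4→D 6·17=102, #5→C 2·13=26, #6→C 2·22=44. Service 481; fixed 250; total 731.
{A, B, C, D, E}: service 450 + fixed 483 = 933
No other subset beats 714.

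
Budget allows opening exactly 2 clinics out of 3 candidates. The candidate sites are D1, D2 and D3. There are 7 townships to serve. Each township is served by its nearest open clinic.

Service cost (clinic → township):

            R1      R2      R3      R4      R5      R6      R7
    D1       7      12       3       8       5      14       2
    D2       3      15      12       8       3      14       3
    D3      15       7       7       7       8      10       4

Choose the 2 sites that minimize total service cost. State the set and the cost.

With exactly 2 open, each township uses its cheapest among the chosen.
{D2, D3}: R1→D2 3, R2→D3 7, R3→D3 7, R4→D3 7, R5→D2 3, R6→D3 10, R7→D2 3. Service cost 40.
{D1, D3}: service cost 41
{D1, D2}: service cost 45
Among all 3 size-2 choices, {D2, D3} is lowest.

Choose D2 and D3; total service cost 40.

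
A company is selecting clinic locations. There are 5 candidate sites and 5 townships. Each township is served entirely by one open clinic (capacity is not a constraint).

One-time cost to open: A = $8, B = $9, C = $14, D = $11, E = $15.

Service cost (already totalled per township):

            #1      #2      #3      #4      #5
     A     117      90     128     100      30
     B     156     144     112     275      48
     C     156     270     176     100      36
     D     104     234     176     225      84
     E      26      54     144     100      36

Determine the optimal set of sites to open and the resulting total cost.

For any fixed open set, each township goes to its cheapest open site; total = fixed + service.
{B, E}: #1→E 26, #2→E 54, #3→B 112, #4→E 100, #5→E 36. Service 328; fixed 24; total 352.
{A, B, E}: #1→E 26, #2→E 54, #3→B 112, #4→A 100, #5→A 30. Service 322; fixed 32; total 354.
{A, E}: #1→E 26, #2→E 54, #3→A 128, #4→A 100, #5→A 30. Service 338; fixed 23; total 361.
{A, B, C, D, E}: service 322 + fixed 57 = 379
No other subset beats 352.

Open B and E; minimum total cost 352.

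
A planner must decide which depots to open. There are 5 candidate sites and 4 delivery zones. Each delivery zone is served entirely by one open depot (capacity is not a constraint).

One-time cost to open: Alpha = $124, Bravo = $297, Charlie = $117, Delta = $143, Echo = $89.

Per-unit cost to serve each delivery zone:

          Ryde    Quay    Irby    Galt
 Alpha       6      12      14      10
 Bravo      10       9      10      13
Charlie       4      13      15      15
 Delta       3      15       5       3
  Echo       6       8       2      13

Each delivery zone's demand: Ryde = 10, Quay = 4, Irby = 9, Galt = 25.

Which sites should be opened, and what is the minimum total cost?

For any fixed open set, each delivery zone goes to its cheapest open site; total = fixed + service.
{Delta}: Ryde→Delta 3·10=30, Quay→Delta 15·4=60, Irby→Delta 5·9=45, Galt→Delta 3·25=75. Service 210; fixed 143; total 353.
{Delta, Echo}: Ryde→Delta 3·10=30, Quay→Echo 8·4=32, Irby→Echo 2·9=18, Galt→Delta 3·25=75. Service 155; fixed 232; total 387.
{Charlie, Delta}: service 202 + fixed 260 = 462
{Alpha, Bravo, Charlie, Delta, Echo}: service 155 + fixed 770 = 925
No other subset beats 353.

Open Delta only; minimum total cost 353.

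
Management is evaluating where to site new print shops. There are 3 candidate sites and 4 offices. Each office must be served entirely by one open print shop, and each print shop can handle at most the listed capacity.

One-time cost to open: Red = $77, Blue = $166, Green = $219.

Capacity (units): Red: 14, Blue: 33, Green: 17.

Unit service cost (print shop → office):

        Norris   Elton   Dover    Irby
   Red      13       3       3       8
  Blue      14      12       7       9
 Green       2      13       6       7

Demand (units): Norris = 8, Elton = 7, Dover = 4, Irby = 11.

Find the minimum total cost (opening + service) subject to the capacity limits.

Open {Red, Blue}: Norris→Blue 14·8=112, Elton→Red 3·7=21, Dover→Red 3·4=12, Irby→Blue 9·11=99.
Loads: Red carries 11/14, Blue carries 19/33. Service 244; fixed 243; total 487.
Next best feasible plan costs 489.

Minimum total cost: 487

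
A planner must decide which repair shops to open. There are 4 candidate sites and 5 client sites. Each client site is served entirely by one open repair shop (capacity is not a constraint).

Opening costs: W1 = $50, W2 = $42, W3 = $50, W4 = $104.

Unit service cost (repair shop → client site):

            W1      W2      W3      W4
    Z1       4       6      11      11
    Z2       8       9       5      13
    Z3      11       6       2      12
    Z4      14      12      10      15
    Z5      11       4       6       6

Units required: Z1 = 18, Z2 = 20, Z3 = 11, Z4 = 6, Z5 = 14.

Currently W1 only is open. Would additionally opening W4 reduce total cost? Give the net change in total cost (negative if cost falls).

No — net change +34 (cost rises by 34).

Current service cost with {W1}: 591.
Adding W4: each client site re-picks its cheapest; new service cost 521, saving 70.
Extra fixed cost: 104. Net change = 104 − 70 = 34.
(Totals: 641 → 675.)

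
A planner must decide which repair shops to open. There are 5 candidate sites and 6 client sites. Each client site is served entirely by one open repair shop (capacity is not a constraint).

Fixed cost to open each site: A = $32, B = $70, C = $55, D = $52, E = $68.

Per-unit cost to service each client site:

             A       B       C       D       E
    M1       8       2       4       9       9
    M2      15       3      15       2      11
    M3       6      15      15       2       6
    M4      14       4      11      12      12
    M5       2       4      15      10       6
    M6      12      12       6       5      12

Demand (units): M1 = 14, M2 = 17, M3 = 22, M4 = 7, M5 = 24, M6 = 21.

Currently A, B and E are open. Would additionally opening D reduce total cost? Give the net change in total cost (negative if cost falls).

Current service cost with {A, B, E}: 539.
Adding D: each client site re-picks its cheapest; new service cost 287, saving 252.
Extra fixed cost: 52. Net change = 52 − 252 = -200.
(Totals: 709 → 509.)

Yes — net change −200 (cost falls by 200).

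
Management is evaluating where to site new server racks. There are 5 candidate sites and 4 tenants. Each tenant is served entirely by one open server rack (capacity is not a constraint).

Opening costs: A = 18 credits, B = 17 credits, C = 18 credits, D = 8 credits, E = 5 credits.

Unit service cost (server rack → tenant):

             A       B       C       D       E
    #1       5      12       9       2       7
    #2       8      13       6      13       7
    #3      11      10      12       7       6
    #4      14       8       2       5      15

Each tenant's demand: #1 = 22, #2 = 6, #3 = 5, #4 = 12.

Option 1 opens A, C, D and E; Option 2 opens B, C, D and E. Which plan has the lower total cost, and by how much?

Option 1: {A, C, D, E}: #1→D 2·22=44, #2→C 6·6=36, #3→E 6·5=30, #4→C 2·12=24. Service 134; fixed 49; total 183.
Option 2: {B, C, D, E}: #1→D 2·22=44, #2→C 6·6=36, #3→E 6·5=30, #4→C 2·12=24. Service 134; fixed 48; total 182.
Difference: |183 − 182| = 1.

Option 2 is cheaper by 1.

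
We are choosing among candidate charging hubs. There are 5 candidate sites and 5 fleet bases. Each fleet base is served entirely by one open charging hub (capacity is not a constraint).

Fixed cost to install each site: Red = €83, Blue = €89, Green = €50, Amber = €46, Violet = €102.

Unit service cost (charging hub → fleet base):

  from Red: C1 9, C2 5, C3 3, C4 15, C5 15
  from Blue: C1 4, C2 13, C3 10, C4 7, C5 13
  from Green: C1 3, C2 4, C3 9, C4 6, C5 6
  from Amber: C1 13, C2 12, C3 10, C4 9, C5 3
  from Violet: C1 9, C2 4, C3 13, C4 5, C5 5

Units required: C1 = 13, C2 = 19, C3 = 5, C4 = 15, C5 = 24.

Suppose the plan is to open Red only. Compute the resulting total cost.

Each fleet base is assigned to its cheapest site among the open ones.
{Red}: C1→Red 9·13=117, C2→Red 5·19=95, C3→Red 3·5=15, C4→Red 15·15=225, C5→Red 15·24=360. Service 812; fixed 83; total 895.

Total cost: 895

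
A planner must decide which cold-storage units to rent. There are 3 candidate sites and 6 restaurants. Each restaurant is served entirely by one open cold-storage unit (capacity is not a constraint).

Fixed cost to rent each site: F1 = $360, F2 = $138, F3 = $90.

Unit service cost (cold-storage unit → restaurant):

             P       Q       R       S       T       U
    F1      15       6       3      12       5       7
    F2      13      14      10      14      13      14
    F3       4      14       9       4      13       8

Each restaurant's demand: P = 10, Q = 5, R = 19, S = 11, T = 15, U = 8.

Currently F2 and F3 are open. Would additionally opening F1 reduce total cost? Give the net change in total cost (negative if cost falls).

Current service cost with {F2, F3}: 584.
Adding F1: each restaurant re-picks its cheapest; new service cost 302, saving 282.
Extra fixed cost: 360. Net change = 360 − 282 = 78.
(Totals: 812 → 890.)

No — net change +78 (cost rises by 78).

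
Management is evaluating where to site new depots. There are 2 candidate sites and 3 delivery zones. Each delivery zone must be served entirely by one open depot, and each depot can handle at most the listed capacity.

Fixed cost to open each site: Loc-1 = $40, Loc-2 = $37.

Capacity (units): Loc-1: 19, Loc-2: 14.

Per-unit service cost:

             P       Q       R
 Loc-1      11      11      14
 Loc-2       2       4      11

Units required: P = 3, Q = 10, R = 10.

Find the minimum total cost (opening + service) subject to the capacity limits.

Minimum total cost: 263

Open {Loc-1, Loc-2}: P→Loc-2 2·3=6, Q→Loc-2 4·10=40, R→Loc-1 14·10=140.
Loads: Loc-1 carries 10/19, Loc-2 carries 13/14. Service 186; fixed 77; total 263.
Next best feasible plan costs 290.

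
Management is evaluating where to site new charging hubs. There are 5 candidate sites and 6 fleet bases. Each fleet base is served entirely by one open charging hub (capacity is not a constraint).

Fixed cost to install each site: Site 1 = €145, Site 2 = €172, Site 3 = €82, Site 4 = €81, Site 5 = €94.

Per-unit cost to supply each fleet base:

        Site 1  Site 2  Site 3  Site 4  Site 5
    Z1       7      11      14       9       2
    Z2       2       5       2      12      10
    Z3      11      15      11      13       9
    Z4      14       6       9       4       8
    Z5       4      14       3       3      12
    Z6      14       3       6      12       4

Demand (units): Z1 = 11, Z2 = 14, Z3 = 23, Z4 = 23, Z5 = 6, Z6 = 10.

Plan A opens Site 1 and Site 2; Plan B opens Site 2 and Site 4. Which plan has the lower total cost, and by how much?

Plan B is cheaper by 6.

Plan A: {Site 1, Site 2}: Z1→Site 1 7·11=77, Z2→Site 1 2·14=28, Z3→Site 1 11·23=253, Z4→Site 2 6·23=138, Z5→Site 1 4·6=24, Z6→Site 2 3·10=30. Service 550; fixed 317; total 867.
Plan B: {Site 2, Site 4}: Z1→Site 4 9·11=99, Z2→Site 2 5·14=70, Z3→Site 4 13·23=299, Z4→Site 4 4·23=92, Z5→Site 4 3·6=18, Z6→Site 2 3·10=30. Service 608; fixed 253; total 861.
Difference: |867 − 861| = 6.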